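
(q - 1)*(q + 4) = q^2 + 3*q - 4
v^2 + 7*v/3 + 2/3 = (v + 1/3)*(v + 2)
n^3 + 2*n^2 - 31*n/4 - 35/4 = (n - 5/2)*(n + 1)*(n + 7/2)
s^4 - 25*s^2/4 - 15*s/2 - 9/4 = (s - 3)*(s + 1/2)*(s + 1)*(s + 3/2)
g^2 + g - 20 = (g - 4)*(g + 5)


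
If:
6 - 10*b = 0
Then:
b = 3/5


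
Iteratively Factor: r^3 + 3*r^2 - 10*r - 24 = (r + 2)*(r^2 + r - 12) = (r + 2)*(r + 4)*(r - 3)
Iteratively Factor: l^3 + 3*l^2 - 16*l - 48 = (l + 4)*(l^2 - l - 12) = (l - 4)*(l + 4)*(l + 3)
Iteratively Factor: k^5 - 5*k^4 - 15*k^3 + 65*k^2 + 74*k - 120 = (k + 3)*(k^4 - 8*k^3 + 9*k^2 + 38*k - 40) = (k - 4)*(k + 3)*(k^3 - 4*k^2 - 7*k + 10) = (k - 5)*(k - 4)*(k + 3)*(k^2 + k - 2) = (k - 5)*(k - 4)*(k - 1)*(k + 3)*(k + 2)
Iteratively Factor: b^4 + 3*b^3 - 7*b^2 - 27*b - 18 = (b + 1)*(b^3 + 2*b^2 - 9*b - 18) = (b - 3)*(b + 1)*(b^2 + 5*b + 6) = (b - 3)*(b + 1)*(b + 3)*(b + 2)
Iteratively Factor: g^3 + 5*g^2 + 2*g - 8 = (g + 4)*(g^2 + g - 2) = (g - 1)*(g + 4)*(g + 2)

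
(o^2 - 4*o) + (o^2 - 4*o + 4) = 2*o^2 - 8*o + 4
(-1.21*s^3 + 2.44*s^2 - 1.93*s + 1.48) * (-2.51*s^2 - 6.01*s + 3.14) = 3.0371*s^5 + 1.1477*s^4 - 13.6195*s^3 + 15.5461*s^2 - 14.955*s + 4.6472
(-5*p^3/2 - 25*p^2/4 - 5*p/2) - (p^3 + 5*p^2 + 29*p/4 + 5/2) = -7*p^3/2 - 45*p^2/4 - 39*p/4 - 5/2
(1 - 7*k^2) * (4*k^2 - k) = -28*k^4 + 7*k^3 + 4*k^2 - k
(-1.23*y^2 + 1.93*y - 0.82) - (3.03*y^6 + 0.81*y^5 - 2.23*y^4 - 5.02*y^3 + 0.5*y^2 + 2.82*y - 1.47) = -3.03*y^6 - 0.81*y^5 + 2.23*y^4 + 5.02*y^3 - 1.73*y^2 - 0.89*y + 0.65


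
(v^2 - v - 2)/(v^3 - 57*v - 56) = (v - 2)/(v^2 - v - 56)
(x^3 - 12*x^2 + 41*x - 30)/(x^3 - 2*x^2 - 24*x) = (x^2 - 6*x + 5)/(x*(x + 4))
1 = 1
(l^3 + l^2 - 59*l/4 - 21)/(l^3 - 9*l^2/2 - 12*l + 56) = (l + 3/2)/(l - 4)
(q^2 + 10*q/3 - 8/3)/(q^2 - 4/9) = 3*(q + 4)/(3*q + 2)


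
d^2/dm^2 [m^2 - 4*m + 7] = 2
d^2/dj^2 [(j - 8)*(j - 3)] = 2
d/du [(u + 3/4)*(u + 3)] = 2*u + 15/4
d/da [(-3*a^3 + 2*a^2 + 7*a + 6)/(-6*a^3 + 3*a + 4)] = 2*(6*a^4 + 33*a^3 + 39*a^2 + 8*a + 5)/(36*a^6 - 36*a^4 - 48*a^3 + 9*a^2 + 24*a + 16)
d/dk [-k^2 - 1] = -2*k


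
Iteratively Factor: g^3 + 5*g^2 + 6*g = (g)*(g^2 + 5*g + 6) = g*(g + 3)*(g + 2)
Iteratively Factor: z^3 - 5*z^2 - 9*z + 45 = (z + 3)*(z^2 - 8*z + 15) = (z - 3)*(z + 3)*(z - 5)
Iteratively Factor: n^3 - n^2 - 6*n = (n - 3)*(n^2 + 2*n) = n*(n - 3)*(n + 2)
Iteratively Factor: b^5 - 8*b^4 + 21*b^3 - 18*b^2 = (b)*(b^4 - 8*b^3 + 21*b^2 - 18*b) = b^2*(b^3 - 8*b^2 + 21*b - 18) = b^2*(b - 2)*(b^2 - 6*b + 9) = b^2*(b - 3)*(b - 2)*(b - 3)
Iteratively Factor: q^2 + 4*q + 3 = (q + 3)*(q + 1)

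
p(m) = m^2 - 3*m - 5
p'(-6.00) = -15.00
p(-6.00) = 49.00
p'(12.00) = 21.00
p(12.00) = 103.00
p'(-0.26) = -3.52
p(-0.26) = -4.15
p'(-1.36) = -5.72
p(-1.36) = 0.93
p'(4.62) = 6.24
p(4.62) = 2.48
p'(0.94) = -1.12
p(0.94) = -6.94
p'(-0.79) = -4.58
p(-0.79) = -2.01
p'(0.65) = -1.70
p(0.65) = -6.53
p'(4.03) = 5.06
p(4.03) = -0.85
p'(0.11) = -2.78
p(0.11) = -5.32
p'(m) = 2*m - 3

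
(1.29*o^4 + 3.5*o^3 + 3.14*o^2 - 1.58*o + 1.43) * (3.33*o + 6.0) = 4.2957*o^5 + 19.395*o^4 + 31.4562*o^3 + 13.5786*o^2 - 4.7181*o + 8.58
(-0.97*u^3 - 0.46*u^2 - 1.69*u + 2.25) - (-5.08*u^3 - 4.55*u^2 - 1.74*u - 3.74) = 4.11*u^3 + 4.09*u^2 + 0.05*u + 5.99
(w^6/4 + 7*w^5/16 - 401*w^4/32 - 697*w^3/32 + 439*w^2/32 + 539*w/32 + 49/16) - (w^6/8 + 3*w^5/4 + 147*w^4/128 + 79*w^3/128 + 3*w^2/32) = w^6/8 - 5*w^5/16 - 1751*w^4/128 - 2867*w^3/128 + 109*w^2/8 + 539*w/32 + 49/16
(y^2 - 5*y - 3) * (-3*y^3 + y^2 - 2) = -3*y^5 + 16*y^4 + 4*y^3 - 5*y^2 + 10*y + 6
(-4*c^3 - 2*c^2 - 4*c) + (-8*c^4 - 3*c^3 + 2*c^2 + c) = -8*c^4 - 7*c^3 - 3*c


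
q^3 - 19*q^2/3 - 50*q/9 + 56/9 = (q - 7)*(q - 2/3)*(q + 4/3)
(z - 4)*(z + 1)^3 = z^4 - z^3 - 9*z^2 - 11*z - 4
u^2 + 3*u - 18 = (u - 3)*(u + 6)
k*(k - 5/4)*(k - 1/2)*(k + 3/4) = k^4 - k^3 - 11*k^2/16 + 15*k/32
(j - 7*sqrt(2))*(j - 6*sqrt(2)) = j^2 - 13*sqrt(2)*j + 84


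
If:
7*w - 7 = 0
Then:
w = 1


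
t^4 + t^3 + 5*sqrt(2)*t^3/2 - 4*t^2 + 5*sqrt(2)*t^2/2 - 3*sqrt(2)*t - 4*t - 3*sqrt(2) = (t + 1)*(t - sqrt(2))*(t + sqrt(2)/2)*(t + 3*sqrt(2))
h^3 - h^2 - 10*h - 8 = (h - 4)*(h + 1)*(h + 2)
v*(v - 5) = v^2 - 5*v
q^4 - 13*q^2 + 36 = (q - 3)*(q - 2)*(q + 2)*(q + 3)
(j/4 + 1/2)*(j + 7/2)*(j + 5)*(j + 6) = j^4/4 + 33*j^3/8 + 195*j^2/8 + 121*j/2 + 105/2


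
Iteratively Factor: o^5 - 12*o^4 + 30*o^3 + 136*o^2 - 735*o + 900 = (o - 3)*(o^4 - 9*o^3 + 3*o^2 + 145*o - 300) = (o - 3)*(o + 4)*(o^3 - 13*o^2 + 55*o - 75) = (o - 3)^2*(o + 4)*(o^2 - 10*o + 25) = (o - 5)*(o - 3)^2*(o + 4)*(o - 5)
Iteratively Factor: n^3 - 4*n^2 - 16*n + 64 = (n - 4)*(n^2 - 16) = (n - 4)*(n + 4)*(n - 4)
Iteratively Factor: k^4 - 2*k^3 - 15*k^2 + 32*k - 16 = (k + 4)*(k^3 - 6*k^2 + 9*k - 4) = (k - 1)*(k + 4)*(k^2 - 5*k + 4) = (k - 1)^2*(k + 4)*(k - 4)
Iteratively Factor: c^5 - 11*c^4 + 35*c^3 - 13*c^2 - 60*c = (c)*(c^4 - 11*c^3 + 35*c^2 - 13*c - 60) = c*(c - 3)*(c^3 - 8*c^2 + 11*c + 20) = c*(c - 3)*(c + 1)*(c^2 - 9*c + 20) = c*(c - 4)*(c - 3)*(c + 1)*(c - 5)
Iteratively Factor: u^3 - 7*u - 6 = (u + 1)*(u^2 - u - 6) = (u - 3)*(u + 1)*(u + 2)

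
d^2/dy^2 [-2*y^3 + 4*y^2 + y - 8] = 8 - 12*y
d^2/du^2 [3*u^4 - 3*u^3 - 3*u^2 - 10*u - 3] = 36*u^2 - 18*u - 6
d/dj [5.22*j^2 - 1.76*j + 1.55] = 10.44*j - 1.76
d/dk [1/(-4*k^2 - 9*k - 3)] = (8*k + 9)/(4*k^2 + 9*k + 3)^2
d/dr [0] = 0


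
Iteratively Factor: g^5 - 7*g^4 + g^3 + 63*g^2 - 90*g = (g - 5)*(g^4 - 2*g^3 - 9*g^2 + 18*g) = (g - 5)*(g + 3)*(g^3 - 5*g^2 + 6*g) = g*(g - 5)*(g + 3)*(g^2 - 5*g + 6) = g*(g - 5)*(g - 2)*(g + 3)*(g - 3)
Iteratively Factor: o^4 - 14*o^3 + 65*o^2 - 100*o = (o - 5)*(o^3 - 9*o^2 + 20*o) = (o - 5)*(o - 4)*(o^2 - 5*o) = (o - 5)^2*(o - 4)*(o)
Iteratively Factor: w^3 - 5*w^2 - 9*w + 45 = (w - 3)*(w^2 - 2*w - 15) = (w - 3)*(w + 3)*(w - 5)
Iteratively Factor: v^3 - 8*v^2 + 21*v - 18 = (v - 3)*(v^2 - 5*v + 6) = (v - 3)*(v - 2)*(v - 3)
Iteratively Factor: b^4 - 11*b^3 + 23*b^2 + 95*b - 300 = (b + 3)*(b^3 - 14*b^2 + 65*b - 100) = (b - 4)*(b + 3)*(b^2 - 10*b + 25) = (b - 5)*(b - 4)*(b + 3)*(b - 5)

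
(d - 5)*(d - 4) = d^2 - 9*d + 20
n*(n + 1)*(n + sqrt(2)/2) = n^3 + sqrt(2)*n^2/2 + n^2 + sqrt(2)*n/2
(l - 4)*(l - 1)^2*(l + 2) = l^4 - 4*l^3 - 3*l^2 + 14*l - 8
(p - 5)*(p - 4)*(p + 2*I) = p^3 - 9*p^2 + 2*I*p^2 + 20*p - 18*I*p + 40*I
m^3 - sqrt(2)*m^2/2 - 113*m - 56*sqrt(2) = (m - 8*sqrt(2))*(m + sqrt(2)/2)*(m + 7*sqrt(2))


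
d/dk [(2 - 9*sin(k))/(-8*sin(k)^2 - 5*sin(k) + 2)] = (-72*sin(k)^2 + 32*sin(k) - 8)*cos(k)/(8*sin(k)^2 + 5*sin(k) - 2)^2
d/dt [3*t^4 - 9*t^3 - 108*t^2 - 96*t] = 12*t^3 - 27*t^2 - 216*t - 96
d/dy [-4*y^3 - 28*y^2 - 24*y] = -12*y^2 - 56*y - 24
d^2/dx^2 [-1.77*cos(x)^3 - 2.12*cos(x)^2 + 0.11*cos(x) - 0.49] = 1.2175*cos(x) + 4.24*cos(2*x) + 3.9825*cos(3*x)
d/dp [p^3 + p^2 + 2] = p*(3*p + 2)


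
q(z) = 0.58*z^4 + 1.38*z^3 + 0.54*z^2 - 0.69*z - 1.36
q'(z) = 2.32*z^3 + 4.14*z^2 + 1.08*z - 0.69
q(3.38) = 131.46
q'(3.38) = 139.84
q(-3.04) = 16.49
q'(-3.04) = -30.89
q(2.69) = 57.92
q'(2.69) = 77.33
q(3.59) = 163.31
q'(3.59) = 163.89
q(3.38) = 131.46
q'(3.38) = 139.84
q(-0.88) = -0.93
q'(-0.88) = -0.02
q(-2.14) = 1.23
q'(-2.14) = -6.78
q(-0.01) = -1.35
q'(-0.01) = -0.70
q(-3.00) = 15.29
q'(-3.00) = -29.31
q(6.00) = 1063.70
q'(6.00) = 655.95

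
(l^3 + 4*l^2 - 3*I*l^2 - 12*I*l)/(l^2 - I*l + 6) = l*(l + 4)/(l + 2*I)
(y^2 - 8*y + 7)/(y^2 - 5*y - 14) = (y - 1)/(y + 2)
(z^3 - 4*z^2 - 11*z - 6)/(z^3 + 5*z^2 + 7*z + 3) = (z - 6)/(z + 3)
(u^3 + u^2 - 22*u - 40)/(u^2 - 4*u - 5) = (u^2 + 6*u + 8)/(u + 1)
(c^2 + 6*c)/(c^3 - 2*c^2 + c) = (c + 6)/(c^2 - 2*c + 1)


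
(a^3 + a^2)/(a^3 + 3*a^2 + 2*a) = a/(a + 2)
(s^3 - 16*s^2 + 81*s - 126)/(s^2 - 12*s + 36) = (s^2 - 10*s + 21)/(s - 6)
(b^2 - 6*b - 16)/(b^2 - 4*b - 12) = (b - 8)/(b - 6)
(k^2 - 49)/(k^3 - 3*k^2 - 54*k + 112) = (k - 7)/(k^2 - 10*k + 16)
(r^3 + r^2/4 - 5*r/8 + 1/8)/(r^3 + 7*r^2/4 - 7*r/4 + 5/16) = 2*(r + 1)/(2*r + 5)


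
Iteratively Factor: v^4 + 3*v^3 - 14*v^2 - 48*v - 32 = (v - 4)*(v^3 + 7*v^2 + 14*v + 8) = (v - 4)*(v + 4)*(v^2 + 3*v + 2) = (v - 4)*(v + 1)*(v + 4)*(v + 2)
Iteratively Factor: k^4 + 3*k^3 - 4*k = (k + 2)*(k^3 + k^2 - 2*k) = k*(k + 2)*(k^2 + k - 2) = k*(k - 1)*(k + 2)*(k + 2)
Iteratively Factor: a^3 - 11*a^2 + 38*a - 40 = (a - 4)*(a^2 - 7*a + 10) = (a - 4)*(a - 2)*(a - 5)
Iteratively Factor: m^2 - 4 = (m - 2)*(m + 2)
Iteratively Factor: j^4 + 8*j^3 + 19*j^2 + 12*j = (j + 4)*(j^3 + 4*j^2 + 3*j) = (j + 3)*(j + 4)*(j^2 + j) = j*(j + 3)*(j + 4)*(j + 1)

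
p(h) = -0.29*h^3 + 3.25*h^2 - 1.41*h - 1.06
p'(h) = -0.87*h^2 + 6.5*h - 1.41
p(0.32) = -1.19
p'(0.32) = 0.58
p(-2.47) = 26.62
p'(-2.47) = -22.77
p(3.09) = 17.06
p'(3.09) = 10.37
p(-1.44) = 8.58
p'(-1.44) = -12.57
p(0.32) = -1.19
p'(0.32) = 0.58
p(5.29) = 39.50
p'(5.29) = 8.63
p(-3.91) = 71.47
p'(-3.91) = -40.13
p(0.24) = -1.22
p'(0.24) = 0.10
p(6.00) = 44.84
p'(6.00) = 6.27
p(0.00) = -1.06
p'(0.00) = -1.41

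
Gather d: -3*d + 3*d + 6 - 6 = 0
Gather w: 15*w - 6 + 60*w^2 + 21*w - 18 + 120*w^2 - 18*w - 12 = 180*w^2 + 18*w - 36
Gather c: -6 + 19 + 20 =33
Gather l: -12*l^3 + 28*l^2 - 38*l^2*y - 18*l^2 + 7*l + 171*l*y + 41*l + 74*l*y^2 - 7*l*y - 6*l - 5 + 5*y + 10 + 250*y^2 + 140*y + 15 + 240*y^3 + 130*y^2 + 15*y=-12*l^3 + l^2*(10 - 38*y) + l*(74*y^2 + 164*y + 42) + 240*y^3 + 380*y^2 + 160*y + 20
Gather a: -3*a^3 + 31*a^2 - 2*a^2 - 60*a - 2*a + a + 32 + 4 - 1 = -3*a^3 + 29*a^2 - 61*a + 35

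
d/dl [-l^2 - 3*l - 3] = -2*l - 3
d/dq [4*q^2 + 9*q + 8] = 8*q + 9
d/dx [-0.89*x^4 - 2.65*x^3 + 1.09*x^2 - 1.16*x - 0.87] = -3.56*x^3 - 7.95*x^2 + 2.18*x - 1.16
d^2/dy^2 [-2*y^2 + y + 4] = -4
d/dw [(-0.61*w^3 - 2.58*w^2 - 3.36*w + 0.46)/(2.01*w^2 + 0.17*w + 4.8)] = (-1.2261*w^4 - 0.2074*w^3 - 2.469*w^2 - 26.6172*w - 16.2062)/(4.0401*w^4 + 0.6834*w^3 + 19.3249*w^2 + 1.632*w + 23.04)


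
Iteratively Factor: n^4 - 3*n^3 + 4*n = (n)*(n^3 - 3*n^2 + 4) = n*(n + 1)*(n^2 - 4*n + 4) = n*(n - 2)*(n + 1)*(n - 2)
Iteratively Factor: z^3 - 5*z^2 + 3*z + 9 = (z - 3)*(z^2 - 2*z - 3) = (z - 3)*(z + 1)*(z - 3)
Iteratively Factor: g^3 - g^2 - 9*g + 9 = (g - 3)*(g^2 + 2*g - 3) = (g - 3)*(g + 3)*(g - 1)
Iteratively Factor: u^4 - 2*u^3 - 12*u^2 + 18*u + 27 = (u - 3)*(u^3 + u^2 - 9*u - 9) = (u - 3)^2*(u^2 + 4*u + 3) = (u - 3)^2*(u + 3)*(u + 1)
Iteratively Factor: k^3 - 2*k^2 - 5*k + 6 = (k - 3)*(k^2 + k - 2) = (k - 3)*(k + 2)*(k - 1)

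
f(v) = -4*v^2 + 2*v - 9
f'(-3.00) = 26.00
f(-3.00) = -51.00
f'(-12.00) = 98.00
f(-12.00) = -609.00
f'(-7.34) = 60.72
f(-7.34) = -239.18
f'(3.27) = -24.16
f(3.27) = -45.23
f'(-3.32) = 28.56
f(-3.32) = -59.73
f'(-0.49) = 5.92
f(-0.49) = -10.94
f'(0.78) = -4.24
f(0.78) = -9.87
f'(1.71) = -11.68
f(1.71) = -17.28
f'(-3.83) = 32.64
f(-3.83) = -75.34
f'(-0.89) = 9.12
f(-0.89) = -13.95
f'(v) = 2 - 8*v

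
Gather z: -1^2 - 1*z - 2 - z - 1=-2*z - 4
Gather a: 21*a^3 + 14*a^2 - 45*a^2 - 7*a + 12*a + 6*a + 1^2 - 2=21*a^3 - 31*a^2 + 11*a - 1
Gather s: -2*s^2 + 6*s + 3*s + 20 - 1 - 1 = -2*s^2 + 9*s + 18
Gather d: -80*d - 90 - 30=-80*d - 120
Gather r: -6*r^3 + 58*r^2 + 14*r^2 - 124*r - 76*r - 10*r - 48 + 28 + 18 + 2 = -6*r^3 + 72*r^2 - 210*r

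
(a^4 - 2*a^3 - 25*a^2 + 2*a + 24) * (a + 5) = a^5 + 3*a^4 - 35*a^3 - 123*a^2 + 34*a + 120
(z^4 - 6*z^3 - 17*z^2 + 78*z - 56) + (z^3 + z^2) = z^4 - 5*z^3 - 16*z^2 + 78*z - 56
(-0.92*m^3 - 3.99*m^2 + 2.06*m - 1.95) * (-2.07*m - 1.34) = 1.9044*m^4 + 9.4921*m^3 + 1.0824*m^2 + 1.2761*m + 2.613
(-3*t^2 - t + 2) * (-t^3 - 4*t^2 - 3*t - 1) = 3*t^5 + 13*t^4 + 11*t^3 - 2*t^2 - 5*t - 2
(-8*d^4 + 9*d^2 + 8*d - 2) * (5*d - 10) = -40*d^5 + 80*d^4 + 45*d^3 - 50*d^2 - 90*d + 20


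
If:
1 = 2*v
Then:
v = 1/2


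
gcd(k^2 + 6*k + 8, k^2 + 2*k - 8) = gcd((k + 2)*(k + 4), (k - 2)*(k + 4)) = k + 4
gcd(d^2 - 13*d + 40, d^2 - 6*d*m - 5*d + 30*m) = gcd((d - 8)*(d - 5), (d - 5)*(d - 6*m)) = d - 5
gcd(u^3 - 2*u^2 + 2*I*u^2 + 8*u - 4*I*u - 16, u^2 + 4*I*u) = u + 4*I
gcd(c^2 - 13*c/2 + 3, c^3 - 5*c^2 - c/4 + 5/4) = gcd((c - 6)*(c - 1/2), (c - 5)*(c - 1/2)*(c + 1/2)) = c - 1/2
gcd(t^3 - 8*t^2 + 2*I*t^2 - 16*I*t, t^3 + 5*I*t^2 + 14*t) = t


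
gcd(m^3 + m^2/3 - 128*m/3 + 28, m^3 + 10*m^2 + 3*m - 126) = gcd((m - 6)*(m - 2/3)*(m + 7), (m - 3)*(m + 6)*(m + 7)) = m + 7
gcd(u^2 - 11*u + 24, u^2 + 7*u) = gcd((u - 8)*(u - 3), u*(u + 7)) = 1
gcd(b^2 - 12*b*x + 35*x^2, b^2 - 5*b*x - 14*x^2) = -b + 7*x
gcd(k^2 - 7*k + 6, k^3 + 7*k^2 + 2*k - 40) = 1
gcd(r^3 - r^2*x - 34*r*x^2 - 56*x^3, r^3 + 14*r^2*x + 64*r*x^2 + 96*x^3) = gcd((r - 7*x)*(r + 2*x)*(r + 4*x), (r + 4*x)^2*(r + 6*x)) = r + 4*x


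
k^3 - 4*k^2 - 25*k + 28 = (k - 7)*(k - 1)*(k + 4)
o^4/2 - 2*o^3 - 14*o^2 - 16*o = o*(o/2 + 1)*(o - 8)*(o + 2)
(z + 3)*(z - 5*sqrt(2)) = z^2 - 5*sqrt(2)*z + 3*z - 15*sqrt(2)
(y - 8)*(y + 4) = y^2 - 4*y - 32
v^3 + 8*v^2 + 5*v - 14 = (v - 1)*(v + 2)*(v + 7)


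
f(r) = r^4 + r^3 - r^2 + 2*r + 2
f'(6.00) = 962.00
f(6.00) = 1490.00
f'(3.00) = 131.00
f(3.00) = 107.00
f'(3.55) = 211.66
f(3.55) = 200.06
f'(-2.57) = -40.94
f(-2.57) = 16.91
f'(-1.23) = 1.56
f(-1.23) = -1.54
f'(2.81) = 108.82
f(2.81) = 84.26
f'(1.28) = 12.74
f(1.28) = 7.70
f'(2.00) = 42.00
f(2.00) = 26.00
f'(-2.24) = -23.42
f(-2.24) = 6.44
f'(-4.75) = -349.50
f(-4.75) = 371.83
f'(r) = 4*r^3 + 3*r^2 - 2*r + 2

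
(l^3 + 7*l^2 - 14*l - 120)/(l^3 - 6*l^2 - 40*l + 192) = (l + 5)/(l - 8)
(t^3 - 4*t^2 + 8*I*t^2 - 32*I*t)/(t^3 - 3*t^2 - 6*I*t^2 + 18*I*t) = (t^2 + t*(-4 + 8*I) - 32*I)/(t^2 + t*(-3 - 6*I) + 18*I)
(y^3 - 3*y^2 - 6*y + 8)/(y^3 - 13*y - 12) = (y^2 + y - 2)/(y^2 + 4*y + 3)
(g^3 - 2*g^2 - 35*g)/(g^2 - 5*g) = (g^2 - 2*g - 35)/(g - 5)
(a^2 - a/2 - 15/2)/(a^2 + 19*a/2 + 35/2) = (a - 3)/(a + 7)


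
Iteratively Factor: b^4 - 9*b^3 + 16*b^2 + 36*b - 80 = (b - 4)*(b^3 - 5*b^2 - 4*b + 20) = (b - 4)*(b + 2)*(b^2 - 7*b + 10) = (b - 5)*(b - 4)*(b + 2)*(b - 2)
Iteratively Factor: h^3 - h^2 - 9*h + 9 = (h - 1)*(h^2 - 9) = (h - 3)*(h - 1)*(h + 3)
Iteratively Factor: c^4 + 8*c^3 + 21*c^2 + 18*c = (c + 3)*(c^3 + 5*c^2 + 6*c) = (c + 2)*(c + 3)*(c^2 + 3*c) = (c + 2)*(c + 3)^2*(c)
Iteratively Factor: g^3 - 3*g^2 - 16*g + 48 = (g - 3)*(g^2 - 16) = (g - 3)*(g + 4)*(g - 4)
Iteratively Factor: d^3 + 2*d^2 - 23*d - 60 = (d + 3)*(d^2 - d - 20) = (d + 3)*(d + 4)*(d - 5)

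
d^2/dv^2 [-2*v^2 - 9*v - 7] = -4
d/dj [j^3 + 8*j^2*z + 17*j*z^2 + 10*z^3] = 3*j^2 + 16*j*z + 17*z^2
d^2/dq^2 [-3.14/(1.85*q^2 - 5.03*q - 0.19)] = (-21.4933*q^2 + 58.43854*q + 3.14*(3.7*q - 5.03)*(7.4*q - 10.06) + 2.20742)/(-1.85*q^2 + 5.03*q + 0.19)^3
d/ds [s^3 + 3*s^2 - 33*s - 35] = 3*s^2 + 6*s - 33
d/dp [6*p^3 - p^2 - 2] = 2*p*(9*p - 1)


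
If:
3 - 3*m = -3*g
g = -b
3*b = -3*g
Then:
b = 1 - m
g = m - 1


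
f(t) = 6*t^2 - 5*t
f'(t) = 12*t - 5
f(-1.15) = 13.68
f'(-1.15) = -18.80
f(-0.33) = 2.30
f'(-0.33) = -8.96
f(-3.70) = 100.64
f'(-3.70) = -49.40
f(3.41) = 52.72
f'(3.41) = 35.92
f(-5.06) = 178.92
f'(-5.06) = -65.72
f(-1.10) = 12.76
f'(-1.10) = -18.20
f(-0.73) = 6.85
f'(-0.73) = -13.76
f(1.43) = 5.12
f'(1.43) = 12.16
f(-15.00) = 1425.00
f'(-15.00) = -185.00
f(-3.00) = 69.00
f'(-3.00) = -41.00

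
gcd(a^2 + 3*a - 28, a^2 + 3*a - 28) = a^2 + 3*a - 28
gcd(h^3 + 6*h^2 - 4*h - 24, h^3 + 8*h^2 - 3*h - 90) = h + 6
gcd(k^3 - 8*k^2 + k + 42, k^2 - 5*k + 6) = k - 3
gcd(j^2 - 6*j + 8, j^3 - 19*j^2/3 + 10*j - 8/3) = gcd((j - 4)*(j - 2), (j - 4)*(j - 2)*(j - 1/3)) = j^2 - 6*j + 8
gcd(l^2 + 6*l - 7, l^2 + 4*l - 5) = l - 1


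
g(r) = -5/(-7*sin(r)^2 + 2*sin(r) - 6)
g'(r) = -5*(14*sin(r)*cos(r) - 2*cos(r))/(-7*sin(r)^2 + 2*sin(r) - 6)^2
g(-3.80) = 0.68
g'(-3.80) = 0.47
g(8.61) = 0.61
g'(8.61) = 0.41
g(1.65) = 0.46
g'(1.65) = 0.04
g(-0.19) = 0.75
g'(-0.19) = 0.52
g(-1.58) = 0.33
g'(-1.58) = -0.00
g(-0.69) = 0.49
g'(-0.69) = 0.41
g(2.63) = 0.75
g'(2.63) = 0.47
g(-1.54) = 0.33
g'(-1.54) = 0.01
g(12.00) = 0.55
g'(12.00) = 0.49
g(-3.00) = 0.78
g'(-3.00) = -0.48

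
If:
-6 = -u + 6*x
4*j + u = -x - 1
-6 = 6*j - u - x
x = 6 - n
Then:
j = -7/10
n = 33/5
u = 12/5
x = -3/5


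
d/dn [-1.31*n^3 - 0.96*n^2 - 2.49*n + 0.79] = -3.93*n^2 - 1.92*n - 2.49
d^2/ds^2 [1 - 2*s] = 0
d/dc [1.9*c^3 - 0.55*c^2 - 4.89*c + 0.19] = 5.7*c^2 - 1.1*c - 4.89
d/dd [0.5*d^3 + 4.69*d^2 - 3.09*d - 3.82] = 1.5*d^2 + 9.38*d - 3.09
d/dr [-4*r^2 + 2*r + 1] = 2 - 8*r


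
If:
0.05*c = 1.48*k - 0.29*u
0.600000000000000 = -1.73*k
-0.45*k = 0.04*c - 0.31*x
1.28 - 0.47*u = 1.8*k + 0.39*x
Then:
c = -95.48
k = -0.35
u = 14.69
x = -12.82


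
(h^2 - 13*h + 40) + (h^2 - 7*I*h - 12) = 2*h^2 - 13*h - 7*I*h + 28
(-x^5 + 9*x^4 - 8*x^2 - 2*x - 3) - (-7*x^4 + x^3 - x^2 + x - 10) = -x^5 + 16*x^4 - x^3 - 7*x^2 - 3*x + 7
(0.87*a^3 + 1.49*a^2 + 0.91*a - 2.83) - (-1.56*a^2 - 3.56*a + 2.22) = 0.87*a^3 + 3.05*a^2 + 4.47*a - 5.05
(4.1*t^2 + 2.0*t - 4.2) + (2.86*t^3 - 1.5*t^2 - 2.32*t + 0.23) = 2.86*t^3 + 2.6*t^2 - 0.32*t - 3.97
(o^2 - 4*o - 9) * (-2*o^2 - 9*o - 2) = -2*o^4 - o^3 + 52*o^2 + 89*o + 18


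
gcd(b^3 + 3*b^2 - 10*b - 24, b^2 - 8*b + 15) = b - 3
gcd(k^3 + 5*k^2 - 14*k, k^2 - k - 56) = k + 7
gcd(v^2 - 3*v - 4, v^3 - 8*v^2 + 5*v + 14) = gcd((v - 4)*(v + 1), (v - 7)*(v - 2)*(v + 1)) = v + 1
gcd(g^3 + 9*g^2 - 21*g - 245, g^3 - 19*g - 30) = g - 5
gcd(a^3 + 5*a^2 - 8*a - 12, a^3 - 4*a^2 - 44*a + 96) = a^2 + 4*a - 12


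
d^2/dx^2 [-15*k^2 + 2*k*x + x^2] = 2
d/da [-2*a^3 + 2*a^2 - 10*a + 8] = -6*a^2 + 4*a - 10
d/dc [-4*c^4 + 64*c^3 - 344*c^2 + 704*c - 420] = -16*c^3 + 192*c^2 - 688*c + 704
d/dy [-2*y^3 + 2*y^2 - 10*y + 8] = -6*y^2 + 4*y - 10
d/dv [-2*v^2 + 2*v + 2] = 2 - 4*v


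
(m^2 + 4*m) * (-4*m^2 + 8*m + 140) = -4*m^4 - 8*m^3 + 172*m^2 + 560*m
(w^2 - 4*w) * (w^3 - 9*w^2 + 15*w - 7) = w^5 - 13*w^4 + 51*w^3 - 67*w^2 + 28*w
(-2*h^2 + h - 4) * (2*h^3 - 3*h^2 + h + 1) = -4*h^5 + 8*h^4 - 13*h^3 + 11*h^2 - 3*h - 4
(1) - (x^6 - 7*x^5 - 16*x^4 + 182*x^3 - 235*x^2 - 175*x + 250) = -x^6 + 7*x^5 + 16*x^4 - 182*x^3 + 235*x^2 + 175*x - 249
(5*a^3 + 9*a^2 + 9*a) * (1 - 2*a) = -10*a^4 - 13*a^3 - 9*a^2 + 9*a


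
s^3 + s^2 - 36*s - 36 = (s - 6)*(s + 1)*(s + 6)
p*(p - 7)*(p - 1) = p^3 - 8*p^2 + 7*p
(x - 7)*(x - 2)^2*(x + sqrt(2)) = x^4 - 11*x^3 + sqrt(2)*x^3 - 11*sqrt(2)*x^2 + 32*x^2 - 28*x + 32*sqrt(2)*x - 28*sqrt(2)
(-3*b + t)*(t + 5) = -3*b*t - 15*b + t^2 + 5*t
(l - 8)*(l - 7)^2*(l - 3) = l^4 - 25*l^3 + 227*l^2 - 875*l + 1176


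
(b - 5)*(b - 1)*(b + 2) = b^3 - 4*b^2 - 7*b + 10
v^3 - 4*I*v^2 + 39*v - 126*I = (v - 7*I)*(v - 3*I)*(v + 6*I)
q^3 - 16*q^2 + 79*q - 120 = (q - 8)*(q - 5)*(q - 3)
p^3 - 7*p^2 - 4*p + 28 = (p - 7)*(p - 2)*(p + 2)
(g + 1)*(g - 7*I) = g^2 + g - 7*I*g - 7*I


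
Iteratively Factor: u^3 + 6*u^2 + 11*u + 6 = (u + 3)*(u^2 + 3*u + 2) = (u + 2)*(u + 3)*(u + 1)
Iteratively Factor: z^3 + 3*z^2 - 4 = (z + 2)*(z^2 + z - 2) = (z - 1)*(z + 2)*(z + 2)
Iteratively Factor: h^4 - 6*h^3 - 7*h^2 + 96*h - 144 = (h - 3)*(h^3 - 3*h^2 - 16*h + 48) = (h - 4)*(h - 3)*(h^2 + h - 12) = (h - 4)*(h - 3)^2*(h + 4)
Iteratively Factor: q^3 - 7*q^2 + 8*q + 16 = (q - 4)*(q^2 - 3*q - 4) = (q - 4)^2*(q + 1)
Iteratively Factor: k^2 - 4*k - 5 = (k - 5)*(k + 1)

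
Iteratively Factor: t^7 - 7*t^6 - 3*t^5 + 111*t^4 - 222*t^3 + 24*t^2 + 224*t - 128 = (t - 4)*(t^6 - 3*t^5 - 15*t^4 + 51*t^3 - 18*t^2 - 48*t + 32) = (t - 4)*(t - 2)*(t^5 - t^4 - 17*t^3 + 17*t^2 + 16*t - 16) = (t - 4)^2*(t - 2)*(t^4 + 3*t^3 - 5*t^2 - 3*t + 4) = (t - 4)^2*(t - 2)*(t + 1)*(t^3 + 2*t^2 - 7*t + 4) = (t - 4)^2*(t - 2)*(t + 1)*(t + 4)*(t^2 - 2*t + 1) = (t - 4)^2*(t - 2)*(t - 1)*(t + 1)*(t + 4)*(t - 1)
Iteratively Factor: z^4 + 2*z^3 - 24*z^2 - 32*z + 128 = (z - 2)*(z^3 + 4*z^2 - 16*z - 64) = (z - 4)*(z - 2)*(z^2 + 8*z + 16) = (z - 4)*(z - 2)*(z + 4)*(z + 4)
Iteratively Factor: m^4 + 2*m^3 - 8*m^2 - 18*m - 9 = (m - 3)*(m^3 + 5*m^2 + 7*m + 3) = (m - 3)*(m + 3)*(m^2 + 2*m + 1) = (m - 3)*(m + 1)*(m + 3)*(m + 1)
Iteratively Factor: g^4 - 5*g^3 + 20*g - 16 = (g + 2)*(g^3 - 7*g^2 + 14*g - 8) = (g - 1)*(g + 2)*(g^2 - 6*g + 8) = (g - 2)*(g - 1)*(g + 2)*(g - 4)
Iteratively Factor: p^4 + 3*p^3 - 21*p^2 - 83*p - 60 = (p - 5)*(p^3 + 8*p^2 + 19*p + 12) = (p - 5)*(p + 4)*(p^2 + 4*p + 3) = (p - 5)*(p + 1)*(p + 4)*(p + 3)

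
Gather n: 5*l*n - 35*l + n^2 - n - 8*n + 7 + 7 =-35*l + n^2 + n*(5*l - 9) + 14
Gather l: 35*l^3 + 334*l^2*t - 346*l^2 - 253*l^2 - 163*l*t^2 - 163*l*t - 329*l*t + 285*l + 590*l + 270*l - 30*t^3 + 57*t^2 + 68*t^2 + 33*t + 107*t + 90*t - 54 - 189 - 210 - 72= 35*l^3 + l^2*(334*t - 599) + l*(-163*t^2 - 492*t + 1145) - 30*t^3 + 125*t^2 + 230*t - 525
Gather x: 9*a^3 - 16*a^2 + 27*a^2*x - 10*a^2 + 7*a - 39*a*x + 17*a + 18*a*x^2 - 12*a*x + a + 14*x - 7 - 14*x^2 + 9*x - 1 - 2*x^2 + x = 9*a^3 - 26*a^2 + 25*a + x^2*(18*a - 16) + x*(27*a^2 - 51*a + 24) - 8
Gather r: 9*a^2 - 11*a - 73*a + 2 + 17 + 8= 9*a^2 - 84*a + 27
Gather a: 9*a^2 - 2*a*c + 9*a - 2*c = 9*a^2 + a*(9 - 2*c) - 2*c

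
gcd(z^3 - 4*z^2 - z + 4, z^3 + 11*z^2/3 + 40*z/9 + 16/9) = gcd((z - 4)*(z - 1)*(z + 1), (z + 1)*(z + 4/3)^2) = z + 1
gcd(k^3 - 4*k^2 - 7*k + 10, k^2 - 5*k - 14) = k + 2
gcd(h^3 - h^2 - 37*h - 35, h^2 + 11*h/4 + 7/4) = h + 1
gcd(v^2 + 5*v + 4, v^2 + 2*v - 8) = v + 4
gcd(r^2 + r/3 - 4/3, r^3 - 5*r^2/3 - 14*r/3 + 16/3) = r - 1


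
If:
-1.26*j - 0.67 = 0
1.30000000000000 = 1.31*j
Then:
No Solution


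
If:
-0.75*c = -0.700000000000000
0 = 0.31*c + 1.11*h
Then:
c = 0.93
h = -0.26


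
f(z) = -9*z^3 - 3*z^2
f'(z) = -27*z^2 - 6*z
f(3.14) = -308.21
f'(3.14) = -285.05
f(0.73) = -5.10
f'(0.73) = -18.77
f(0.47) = -1.60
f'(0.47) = -8.78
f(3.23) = -334.58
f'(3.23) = -301.07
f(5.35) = -1464.04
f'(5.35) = -804.91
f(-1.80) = 42.77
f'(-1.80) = -76.68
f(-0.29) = -0.03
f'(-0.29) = -0.53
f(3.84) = -553.84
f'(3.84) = -421.17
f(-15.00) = 29700.00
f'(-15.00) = -5985.00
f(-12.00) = 15120.00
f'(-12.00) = -3816.00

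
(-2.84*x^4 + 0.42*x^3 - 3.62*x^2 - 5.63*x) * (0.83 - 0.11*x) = 0.3124*x^5 - 2.4034*x^4 + 0.7468*x^3 - 2.3853*x^2 - 4.6729*x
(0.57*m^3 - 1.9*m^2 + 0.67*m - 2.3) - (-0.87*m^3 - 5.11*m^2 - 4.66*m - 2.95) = 1.44*m^3 + 3.21*m^2 + 5.33*m + 0.65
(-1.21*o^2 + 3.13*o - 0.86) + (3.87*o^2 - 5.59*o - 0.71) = 2.66*o^2 - 2.46*o - 1.57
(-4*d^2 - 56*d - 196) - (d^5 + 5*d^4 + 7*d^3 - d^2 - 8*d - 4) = -d^5 - 5*d^4 - 7*d^3 - 3*d^2 - 48*d - 192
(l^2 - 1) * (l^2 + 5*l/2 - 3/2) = l^4 + 5*l^3/2 - 5*l^2/2 - 5*l/2 + 3/2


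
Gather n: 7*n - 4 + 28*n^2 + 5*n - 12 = 28*n^2 + 12*n - 16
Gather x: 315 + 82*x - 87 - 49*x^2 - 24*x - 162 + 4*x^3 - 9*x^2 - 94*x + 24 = 4*x^3 - 58*x^2 - 36*x + 90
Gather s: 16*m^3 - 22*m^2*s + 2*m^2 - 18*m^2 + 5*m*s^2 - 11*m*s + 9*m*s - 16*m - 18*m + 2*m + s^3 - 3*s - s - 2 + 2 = 16*m^3 - 16*m^2 + 5*m*s^2 - 32*m + s^3 + s*(-22*m^2 - 2*m - 4)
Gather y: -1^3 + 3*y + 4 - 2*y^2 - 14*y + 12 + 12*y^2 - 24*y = 10*y^2 - 35*y + 15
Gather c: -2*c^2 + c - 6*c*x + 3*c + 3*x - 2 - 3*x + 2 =-2*c^2 + c*(4 - 6*x)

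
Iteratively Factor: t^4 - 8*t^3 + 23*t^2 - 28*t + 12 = (t - 2)*(t^3 - 6*t^2 + 11*t - 6) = (t - 2)*(t - 1)*(t^2 - 5*t + 6) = (t - 2)^2*(t - 1)*(t - 3)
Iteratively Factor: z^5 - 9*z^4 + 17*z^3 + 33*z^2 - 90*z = (z - 3)*(z^4 - 6*z^3 - z^2 + 30*z) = z*(z - 3)*(z^3 - 6*z^2 - z + 30) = z*(z - 3)^2*(z^2 - 3*z - 10) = z*(z - 5)*(z - 3)^2*(z + 2)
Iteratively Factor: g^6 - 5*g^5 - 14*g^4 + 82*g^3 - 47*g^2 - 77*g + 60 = (g - 5)*(g^5 - 14*g^3 + 12*g^2 + 13*g - 12) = (g - 5)*(g + 1)*(g^4 - g^3 - 13*g^2 + 25*g - 12) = (g - 5)*(g + 1)*(g + 4)*(g^3 - 5*g^2 + 7*g - 3) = (g - 5)*(g - 1)*(g + 1)*(g + 4)*(g^2 - 4*g + 3) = (g - 5)*(g - 3)*(g - 1)*(g + 1)*(g + 4)*(g - 1)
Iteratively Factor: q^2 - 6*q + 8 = (q - 2)*(q - 4)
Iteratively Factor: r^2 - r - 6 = (r - 3)*(r + 2)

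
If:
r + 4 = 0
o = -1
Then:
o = -1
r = -4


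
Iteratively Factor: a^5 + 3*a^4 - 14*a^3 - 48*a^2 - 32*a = (a + 2)*(a^4 + a^3 - 16*a^2 - 16*a) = a*(a + 2)*(a^3 + a^2 - 16*a - 16) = a*(a + 2)*(a + 4)*(a^2 - 3*a - 4) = a*(a + 1)*(a + 2)*(a + 4)*(a - 4)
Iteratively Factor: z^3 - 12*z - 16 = (z + 2)*(z^2 - 2*z - 8) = (z - 4)*(z + 2)*(z + 2)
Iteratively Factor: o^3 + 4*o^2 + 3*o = (o + 1)*(o^2 + 3*o) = (o + 1)*(o + 3)*(o)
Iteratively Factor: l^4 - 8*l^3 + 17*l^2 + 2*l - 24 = (l - 4)*(l^3 - 4*l^2 + l + 6) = (l - 4)*(l + 1)*(l^2 - 5*l + 6) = (l - 4)*(l - 3)*(l + 1)*(l - 2)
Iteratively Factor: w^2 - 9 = (w + 3)*(w - 3)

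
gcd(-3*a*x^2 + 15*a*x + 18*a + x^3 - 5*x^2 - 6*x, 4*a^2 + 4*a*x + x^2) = 1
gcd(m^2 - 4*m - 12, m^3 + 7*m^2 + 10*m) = m + 2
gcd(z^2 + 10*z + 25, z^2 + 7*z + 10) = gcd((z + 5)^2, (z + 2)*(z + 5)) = z + 5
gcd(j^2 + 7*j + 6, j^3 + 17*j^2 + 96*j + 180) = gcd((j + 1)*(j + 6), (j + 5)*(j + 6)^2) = j + 6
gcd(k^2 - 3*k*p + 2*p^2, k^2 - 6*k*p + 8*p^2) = -k + 2*p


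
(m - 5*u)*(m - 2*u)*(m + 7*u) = m^3 - 39*m*u^2 + 70*u^3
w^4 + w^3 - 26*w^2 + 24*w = w*(w - 4)*(w - 1)*(w + 6)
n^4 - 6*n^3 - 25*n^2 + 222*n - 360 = (n - 5)*(n - 4)*(n - 3)*(n + 6)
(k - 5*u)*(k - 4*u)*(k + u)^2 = k^4 - 7*k^3*u + 3*k^2*u^2 + 31*k*u^3 + 20*u^4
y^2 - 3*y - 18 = (y - 6)*(y + 3)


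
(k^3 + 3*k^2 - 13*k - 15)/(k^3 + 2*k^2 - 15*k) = (k + 1)/k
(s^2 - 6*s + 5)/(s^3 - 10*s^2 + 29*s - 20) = 1/(s - 4)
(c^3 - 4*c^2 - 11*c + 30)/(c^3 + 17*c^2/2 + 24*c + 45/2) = 2*(c^2 - 7*c + 10)/(2*c^2 + 11*c + 15)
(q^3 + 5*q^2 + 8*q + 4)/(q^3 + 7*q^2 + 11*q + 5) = (q^2 + 4*q + 4)/(q^2 + 6*q + 5)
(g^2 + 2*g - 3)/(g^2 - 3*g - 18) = (g - 1)/(g - 6)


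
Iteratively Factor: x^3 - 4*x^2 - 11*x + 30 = (x - 2)*(x^2 - 2*x - 15) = (x - 5)*(x - 2)*(x + 3)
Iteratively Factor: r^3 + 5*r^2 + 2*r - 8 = (r + 2)*(r^2 + 3*r - 4) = (r - 1)*(r + 2)*(r + 4)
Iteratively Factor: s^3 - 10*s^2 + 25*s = (s - 5)*(s^2 - 5*s) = s*(s - 5)*(s - 5)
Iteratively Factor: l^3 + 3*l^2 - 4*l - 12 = (l + 2)*(l^2 + l - 6) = (l - 2)*(l + 2)*(l + 3)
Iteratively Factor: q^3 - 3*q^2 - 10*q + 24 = (q - 2)*(q^2 - q - 12) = (q - 4)*(q - 2)*(q + 3)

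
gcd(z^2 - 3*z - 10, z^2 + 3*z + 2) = z + 2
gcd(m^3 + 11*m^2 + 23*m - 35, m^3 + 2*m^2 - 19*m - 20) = m + 5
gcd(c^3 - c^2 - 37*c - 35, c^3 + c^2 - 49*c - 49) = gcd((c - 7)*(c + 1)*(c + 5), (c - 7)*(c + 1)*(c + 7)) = c^2 - 6*c - 7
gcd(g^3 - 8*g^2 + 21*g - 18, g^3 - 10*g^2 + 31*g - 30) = g^2 - 5*g + 6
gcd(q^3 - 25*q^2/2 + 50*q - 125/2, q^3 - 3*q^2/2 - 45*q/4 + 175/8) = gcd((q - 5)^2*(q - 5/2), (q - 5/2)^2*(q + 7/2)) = q - 5/2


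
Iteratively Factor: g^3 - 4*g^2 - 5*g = (g + 1)*(g^2 - 5*g) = (g - 5)*(g + 1)*(g)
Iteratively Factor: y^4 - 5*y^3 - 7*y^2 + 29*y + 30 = (y - 3)*(y^3 - 2*y^2 - 13*y - 10) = (y - 5)*(y - 3)*(y^2 + 3*y + 2) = (y - 5)*(y - 3)*(y + 1)*(y + 2)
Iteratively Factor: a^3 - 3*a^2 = (a)*(a^2 - 3*a) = a^2*(a - 3)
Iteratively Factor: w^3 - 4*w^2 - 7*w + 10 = (w - 5)*(w^2 + w - 2) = (w - 5)*(w + 2)*(w - 1)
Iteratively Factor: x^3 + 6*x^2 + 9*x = (x)*(x^2 + 6*x + 9) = x*(x + 3)*(x + 3)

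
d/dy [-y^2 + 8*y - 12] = 8 - 2*y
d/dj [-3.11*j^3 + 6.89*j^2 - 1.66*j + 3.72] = -9.33*j^2 + 13.78*j - 1.66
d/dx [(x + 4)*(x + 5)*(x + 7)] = 3*x^2 + 32*x + 83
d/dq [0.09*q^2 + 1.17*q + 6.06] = 0.18*q + 1.17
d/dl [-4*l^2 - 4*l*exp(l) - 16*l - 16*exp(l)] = -4*l*exp(l) - 8*l - 20*exp(l) - 16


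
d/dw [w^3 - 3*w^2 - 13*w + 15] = 3*w^2 - 6*w - 13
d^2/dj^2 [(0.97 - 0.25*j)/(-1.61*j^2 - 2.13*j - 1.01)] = ((2.0584 - 2.415*j)*(1.61*j^2 + 2.13*j + 1.01) + (0.25*j - 0.97)*(3.22*j + 2.13)*(6.44*j + 4.26))/(1.61*j^2 + 2.13*j + 1.01)^3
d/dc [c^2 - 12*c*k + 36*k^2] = 2*c - 12*k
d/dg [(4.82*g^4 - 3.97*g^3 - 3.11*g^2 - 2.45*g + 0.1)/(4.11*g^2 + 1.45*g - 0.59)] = (39.6204*g^5 + 4.65029999999999*g^4 - 22.8882*g^3 + 12.5869*g^2 + 2.8478*g + 1.3005)/(16.8921*g^4 + 11.919*g^3 - 2.7473*g^2 - 1.711*g + 0.3481)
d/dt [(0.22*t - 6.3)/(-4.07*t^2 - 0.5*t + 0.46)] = (0.8954*t^2 - 51.282*t - 3.0488)/(16.5649*t^4 + 4.07*t^3 - 3.4944*t^2 - 0.46*t + 0.2116)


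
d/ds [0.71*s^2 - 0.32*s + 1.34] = 1.42*s - 0.32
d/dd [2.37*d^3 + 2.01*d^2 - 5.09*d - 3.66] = 7.11*d^2 + 4.02*d - 5.09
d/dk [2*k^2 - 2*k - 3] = 4*k - 2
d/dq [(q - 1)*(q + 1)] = 2*q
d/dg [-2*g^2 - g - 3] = -4*g - 1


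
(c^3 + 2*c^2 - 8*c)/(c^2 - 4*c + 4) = c*(c + 4)/(c - 2)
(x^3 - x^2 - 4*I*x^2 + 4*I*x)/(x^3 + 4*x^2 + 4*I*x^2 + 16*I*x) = (x^2 - x - 4*I*x + 4*I)/(x^2 + 4*x + 4*I*x + 16*I)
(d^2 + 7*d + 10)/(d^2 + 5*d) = (d + 2)/d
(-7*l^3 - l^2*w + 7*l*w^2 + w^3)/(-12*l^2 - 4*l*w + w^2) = (7*l^3 + l^2*w - 7*l*w^2 - w^3)/(12*l^2 + 4*l*w - w^2)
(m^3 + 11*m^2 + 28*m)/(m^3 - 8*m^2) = (m^2 + 11*m + 28)/(m*(m - 8))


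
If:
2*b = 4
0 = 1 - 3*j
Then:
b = 2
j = 1/3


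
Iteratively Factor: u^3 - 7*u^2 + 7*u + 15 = (u - 3)*(u^2 - 4*u - 5) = (u - 5)*(u - 3)*(u + 1)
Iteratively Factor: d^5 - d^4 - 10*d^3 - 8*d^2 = (d - 4)*(d^4 + 3*d^3 + 2*d^2) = d*(d - 4)*(d^3 + 3*d^2 + 2*d) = d*(d - 4)*(d + 2)*(d^2 + d) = d^2*(d - 4)*(d + 2)*(d + 1)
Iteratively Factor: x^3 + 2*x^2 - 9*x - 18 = (x - 3)*(x^2 + 5*x + 6) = (x - 3)*(x + 2)*(x + 3)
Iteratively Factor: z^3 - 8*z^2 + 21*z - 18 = (z - 3)*(z^2 - 5*z + 6) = (z - 3)*(z - 2)*(z - 3)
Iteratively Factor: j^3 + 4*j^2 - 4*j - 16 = (j - 2)*(j^2 + 6*j + 8) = (j - 2)*(j + 2)*(j + 4)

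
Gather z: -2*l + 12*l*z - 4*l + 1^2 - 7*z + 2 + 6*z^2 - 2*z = -6*l + 6*z^2 + z*(12*l - 9) + 3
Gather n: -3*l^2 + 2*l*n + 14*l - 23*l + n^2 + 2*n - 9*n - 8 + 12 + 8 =-3*l^2 - 9*l + n^2 + n*(2*l - 7) + 12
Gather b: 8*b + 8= 8*b + 8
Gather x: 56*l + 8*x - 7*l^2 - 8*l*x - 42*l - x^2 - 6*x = -7*l^2 + 14*l - x^2 + x*(2 - 8*l)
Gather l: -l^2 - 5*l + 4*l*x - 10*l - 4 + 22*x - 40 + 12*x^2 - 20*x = -l^2 + l*(4*x - 15) + 12*x^2 + 2*x - 44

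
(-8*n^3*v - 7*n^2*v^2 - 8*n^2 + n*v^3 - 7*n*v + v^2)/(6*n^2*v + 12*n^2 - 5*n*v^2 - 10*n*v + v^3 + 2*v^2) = (-8*n^3*v - 7*n^2*v^2 - 8*n^2 + n*v^3 - 7*n*v + v^2)/(6*n^2*v + 12*n^2 - 5*n*v^2 - 10*n*v + v^3 + 2*v^2)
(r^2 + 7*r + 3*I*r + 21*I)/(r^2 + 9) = (r + 7)/(r - 3*I)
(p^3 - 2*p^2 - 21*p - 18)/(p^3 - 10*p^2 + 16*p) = (p^3 - 2*p^2 - 21*p - 18)/(p*(p^2 - 10*p + 16))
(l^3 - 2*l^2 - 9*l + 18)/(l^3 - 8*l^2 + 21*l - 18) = (l + 3)/(l - 3)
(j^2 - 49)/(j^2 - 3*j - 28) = (j + 7)/(j + 4)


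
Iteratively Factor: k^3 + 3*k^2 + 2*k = (k)*(k^2 + 3*k + 2) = k*(k + 1)*(k + 2)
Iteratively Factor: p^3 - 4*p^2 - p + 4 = (p - 1)*(p^2 - 3*p - 4) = (p - 1)*(p + 1)*(p - 4)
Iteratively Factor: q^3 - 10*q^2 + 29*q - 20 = (q - 5)*(q^2 - 5*q + 4) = (q - 5)*(q - 4)*(q - 1)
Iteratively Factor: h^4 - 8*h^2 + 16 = (h - 2)*(h^3 + 2*h^2 - 4*h - 8) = (h - 2)^2*(h^2 + 4*h + 4) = (h - 2)^2*(h + 2)*(h + 2)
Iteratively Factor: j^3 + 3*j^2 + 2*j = (j + 2)*(j^2 + j) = j*(j + 2)*(j + 1)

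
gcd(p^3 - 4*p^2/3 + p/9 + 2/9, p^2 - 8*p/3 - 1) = p + 1/3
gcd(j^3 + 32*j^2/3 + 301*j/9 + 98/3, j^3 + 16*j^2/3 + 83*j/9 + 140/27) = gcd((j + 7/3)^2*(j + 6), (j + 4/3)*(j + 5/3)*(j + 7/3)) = j + 7/3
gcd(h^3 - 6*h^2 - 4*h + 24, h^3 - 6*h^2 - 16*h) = h + 2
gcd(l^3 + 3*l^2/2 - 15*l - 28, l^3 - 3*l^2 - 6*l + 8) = l^2 - 2*l - 8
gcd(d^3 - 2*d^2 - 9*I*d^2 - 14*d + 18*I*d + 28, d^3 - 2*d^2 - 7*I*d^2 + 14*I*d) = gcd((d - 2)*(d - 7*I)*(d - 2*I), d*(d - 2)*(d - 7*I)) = d^2 + d*(-2 - 7*I) + 14*I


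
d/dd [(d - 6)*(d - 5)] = 2*d - 11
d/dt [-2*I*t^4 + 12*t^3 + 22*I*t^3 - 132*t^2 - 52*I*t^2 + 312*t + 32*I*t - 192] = -8*I*t^3 + t^2*(36 + 66*I) + t*(-264 - 104*I) + 312 + 32*I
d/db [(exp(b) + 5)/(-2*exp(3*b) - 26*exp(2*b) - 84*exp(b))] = (exp(3*b) + 14*exp(2*b) + 65*exp(b) + 105)*exp(-b)/(exp(4*b) + 26*exp(3*b) + 253*exp(2*b) + 1092*exp(b) + 1764)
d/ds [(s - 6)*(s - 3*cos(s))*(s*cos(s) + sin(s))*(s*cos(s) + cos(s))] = (6 - s)*(s - 3*cos(s))*(s*sin(s) - sqrt(2)*cos(s + pi/4))*(s*cos(s) + sin(s)) - (s - 6)*(s + 1)*(s - 3*cos(s))*(s*sin(s) - 2*cos(s))*cos(s) + (s - 6)*(s + 1)*(s*cos(s) + sin(s))*(3*sin(s) + 1)*cos(s) + (s + 1)*(s - 3*cos(s))*(s*cos(s) + sin(s))*cos(s)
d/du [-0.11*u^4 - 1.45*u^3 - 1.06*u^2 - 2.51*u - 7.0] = -0.44*u^3 - 4.35*u^2 - 2.12*u - 2.51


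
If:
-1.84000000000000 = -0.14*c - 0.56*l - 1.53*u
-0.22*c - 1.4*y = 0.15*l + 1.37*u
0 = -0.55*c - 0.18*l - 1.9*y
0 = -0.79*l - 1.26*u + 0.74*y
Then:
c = 18.29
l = -8.33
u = 2.58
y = -4.51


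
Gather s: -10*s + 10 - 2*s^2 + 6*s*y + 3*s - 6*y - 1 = -2*s^2 + s*(6*y - 7) - 6*y + 9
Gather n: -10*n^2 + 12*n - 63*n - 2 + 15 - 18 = -10*n^2 - 51*n - 5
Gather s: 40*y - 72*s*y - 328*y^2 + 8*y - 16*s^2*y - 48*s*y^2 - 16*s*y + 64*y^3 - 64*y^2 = -16*s^2*y + s*(-48*y^2 - 88*y) + 64*y^3 - 392*y^2 + 48*y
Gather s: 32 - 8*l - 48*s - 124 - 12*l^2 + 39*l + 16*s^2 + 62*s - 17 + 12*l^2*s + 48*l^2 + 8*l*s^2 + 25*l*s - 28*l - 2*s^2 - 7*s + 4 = 36*l^2 + 3*l + s^2*(8*l + 14) + s*(12*l^2 + 25*l + 7) - 105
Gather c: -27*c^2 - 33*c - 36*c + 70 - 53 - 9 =-27*c^2 - 69*c + 8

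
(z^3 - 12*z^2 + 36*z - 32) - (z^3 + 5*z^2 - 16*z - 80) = -17*z^2 + 52*z + 48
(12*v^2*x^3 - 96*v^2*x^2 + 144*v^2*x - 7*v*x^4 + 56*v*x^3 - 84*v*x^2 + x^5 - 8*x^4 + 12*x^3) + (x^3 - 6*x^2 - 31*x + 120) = 12*v^2*x^3 - 96*v^2*x^2 + 144*v^2*x - 7*v*x^4 + 56*v*x^3 - 84*v*x^2 + x^5 - 8*x^4 + 13*x^3 - 6*x^2 - 31*x + 120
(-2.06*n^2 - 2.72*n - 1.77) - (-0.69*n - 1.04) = -2.06*n^2 - 2.03*n - 0.73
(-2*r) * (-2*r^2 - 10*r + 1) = 4*r^3 + 20*r^2 - 2*r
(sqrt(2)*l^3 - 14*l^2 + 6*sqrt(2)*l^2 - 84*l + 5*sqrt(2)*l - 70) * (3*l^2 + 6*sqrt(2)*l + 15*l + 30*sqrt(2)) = 3*sqrt(2)*l^5 - 30*l^4 + 33*sqrt(2)*l^4 - 330*l^3 + 21*sqrt(2)*l^3 - 849*sqrt(2)*l^2 - 1050*l^2 - 2940*sqrt(2)*l - 750*l - 2100*sqrt(2)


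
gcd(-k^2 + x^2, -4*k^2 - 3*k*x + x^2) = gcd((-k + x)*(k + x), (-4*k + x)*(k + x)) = k + x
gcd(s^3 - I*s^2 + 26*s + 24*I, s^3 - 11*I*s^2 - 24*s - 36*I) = s^2 - 5*I*s + 6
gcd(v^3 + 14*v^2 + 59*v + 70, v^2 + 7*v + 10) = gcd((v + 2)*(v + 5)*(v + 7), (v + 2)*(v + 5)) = v^2 + 7*v + 10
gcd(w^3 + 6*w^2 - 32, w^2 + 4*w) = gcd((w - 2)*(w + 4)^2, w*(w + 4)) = w + 4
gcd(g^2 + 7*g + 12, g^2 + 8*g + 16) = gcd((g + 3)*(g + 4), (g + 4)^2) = g + 4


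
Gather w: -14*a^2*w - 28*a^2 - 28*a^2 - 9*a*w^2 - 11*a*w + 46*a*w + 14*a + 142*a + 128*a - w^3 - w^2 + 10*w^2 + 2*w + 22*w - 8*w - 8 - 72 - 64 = -56*a^2 + 284*a - w^3 + w^2*(9 - 9*a) + w*(-14*a^2 + 35*a + 16) - 144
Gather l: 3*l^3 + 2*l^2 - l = 3*l^3 + 2*l^2 - l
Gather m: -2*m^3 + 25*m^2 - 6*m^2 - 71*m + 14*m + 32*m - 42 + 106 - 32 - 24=-2*m^3 + 19*m^2 - 25*m + 8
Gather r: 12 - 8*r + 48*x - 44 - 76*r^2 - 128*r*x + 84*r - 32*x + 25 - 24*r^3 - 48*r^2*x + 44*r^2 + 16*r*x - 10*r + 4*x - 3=-24*r^3 + r^2*(-48*x - 32) + r*(66 - 112*x) + 20*x - 10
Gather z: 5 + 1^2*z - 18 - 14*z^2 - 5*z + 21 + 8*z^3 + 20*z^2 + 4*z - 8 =8*z^3 + 6*z^2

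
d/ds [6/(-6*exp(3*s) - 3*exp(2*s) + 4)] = (108*exp(s) + 36)*exp(2*s)/(6*exp(3*s) + 3*exp(2*s) - 4)^2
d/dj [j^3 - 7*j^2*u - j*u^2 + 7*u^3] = 3*j^2 - 14*j*u - u^2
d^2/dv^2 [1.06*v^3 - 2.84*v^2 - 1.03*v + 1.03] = 6.36*v - 5.68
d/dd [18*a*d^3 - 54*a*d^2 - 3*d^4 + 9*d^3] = 3*d*(18*a*d - 36*a - 4*d^2 + 9*d)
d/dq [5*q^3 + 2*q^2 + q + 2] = 15*q^2 + 4*q + 1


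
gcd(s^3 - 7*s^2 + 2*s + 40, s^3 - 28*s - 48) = s + 2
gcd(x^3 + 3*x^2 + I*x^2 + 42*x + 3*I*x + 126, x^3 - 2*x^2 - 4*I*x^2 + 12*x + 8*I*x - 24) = x - 6*I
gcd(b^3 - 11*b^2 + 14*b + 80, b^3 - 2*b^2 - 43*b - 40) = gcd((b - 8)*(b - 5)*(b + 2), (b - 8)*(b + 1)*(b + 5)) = b - 8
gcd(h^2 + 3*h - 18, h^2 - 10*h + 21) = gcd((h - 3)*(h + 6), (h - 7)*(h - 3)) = h - 3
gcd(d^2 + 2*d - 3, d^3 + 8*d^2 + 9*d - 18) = d^2 + 2*d - 3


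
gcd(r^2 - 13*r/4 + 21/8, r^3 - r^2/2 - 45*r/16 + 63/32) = r - 3/2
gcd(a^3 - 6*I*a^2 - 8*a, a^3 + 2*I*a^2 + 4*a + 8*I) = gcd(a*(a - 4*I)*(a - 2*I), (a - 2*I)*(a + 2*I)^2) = a - 2*I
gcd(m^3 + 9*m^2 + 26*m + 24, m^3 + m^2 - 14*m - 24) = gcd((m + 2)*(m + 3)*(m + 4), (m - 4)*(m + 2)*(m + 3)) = m^2 + 5*m + 6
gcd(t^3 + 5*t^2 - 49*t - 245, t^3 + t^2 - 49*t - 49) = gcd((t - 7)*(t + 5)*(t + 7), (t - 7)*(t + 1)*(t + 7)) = t^2 - 49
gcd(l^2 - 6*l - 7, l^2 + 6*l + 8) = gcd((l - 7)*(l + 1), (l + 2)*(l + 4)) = 1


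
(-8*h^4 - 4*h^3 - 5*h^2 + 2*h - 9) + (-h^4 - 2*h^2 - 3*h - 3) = -9*h^4 - 4*h^3 - 7*h^2 - h - 12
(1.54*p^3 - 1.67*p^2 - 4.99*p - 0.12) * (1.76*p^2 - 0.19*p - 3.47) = 2.7104*p^5 - 3.2318*p^4 - 13.8089*p^3 + 6.5318*p^2 + 17.3381*p + 0.4164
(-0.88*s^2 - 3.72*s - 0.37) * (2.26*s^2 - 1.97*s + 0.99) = -1.9888*s^4 - 6.6736*s^3 + 5.621*s^2 - 2.9539*s - 0.3663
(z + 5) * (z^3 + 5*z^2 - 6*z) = z^4 + 10*z^3 + 19*z^2 - 30*z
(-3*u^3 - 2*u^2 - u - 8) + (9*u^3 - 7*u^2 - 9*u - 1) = 6*u^3 - 9*u^2 - 10*u - 9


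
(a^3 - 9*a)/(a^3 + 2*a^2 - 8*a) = (a^2 - 9)/(a^2 + 2*a - 8)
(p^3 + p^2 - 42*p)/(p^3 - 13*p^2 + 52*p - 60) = p*(p + 7)/(p^2 - 7*p + 10)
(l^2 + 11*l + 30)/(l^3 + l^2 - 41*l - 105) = (l + 6)/(l^2 - 4*l - 21)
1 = 1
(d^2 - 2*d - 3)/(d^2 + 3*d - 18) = (d + 1)/(d + 6)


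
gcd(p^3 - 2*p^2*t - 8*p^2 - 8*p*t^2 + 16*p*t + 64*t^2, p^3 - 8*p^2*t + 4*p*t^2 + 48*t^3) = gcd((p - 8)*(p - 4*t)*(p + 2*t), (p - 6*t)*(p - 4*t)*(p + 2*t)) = p^2 - 2*p*t - 8*t^2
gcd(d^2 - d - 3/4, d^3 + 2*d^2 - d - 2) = 1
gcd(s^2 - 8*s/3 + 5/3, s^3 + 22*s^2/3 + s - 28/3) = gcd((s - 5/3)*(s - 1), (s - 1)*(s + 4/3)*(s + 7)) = s - 1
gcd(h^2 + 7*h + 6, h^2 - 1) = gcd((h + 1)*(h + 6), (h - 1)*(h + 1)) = h + 1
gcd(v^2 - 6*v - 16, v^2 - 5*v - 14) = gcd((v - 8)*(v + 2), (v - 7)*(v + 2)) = v + 2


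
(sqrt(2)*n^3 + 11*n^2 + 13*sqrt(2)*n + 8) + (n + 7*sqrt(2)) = sqrt(2)*n^3 + 11*n^2 + n + 13*sqrt(2)*n + 8 + 7*sqrt(2)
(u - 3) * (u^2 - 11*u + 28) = u^3 - 14*u^2 + 61*u - 84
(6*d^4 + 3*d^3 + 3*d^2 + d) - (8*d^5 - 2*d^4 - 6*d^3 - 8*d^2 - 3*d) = -8*d^5 + 8*d^4 + 9*d^3 + 11*d^2 + 4*d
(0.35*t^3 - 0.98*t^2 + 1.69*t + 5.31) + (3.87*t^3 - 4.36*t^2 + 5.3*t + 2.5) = 4.22*t^3 - 5.34*t^2 + 6.99*t + 7.81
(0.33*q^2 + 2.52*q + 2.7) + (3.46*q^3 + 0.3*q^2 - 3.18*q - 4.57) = 3.46*q^3 + 0.63*q^2 - 0.66*q - 1.87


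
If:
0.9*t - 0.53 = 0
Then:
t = 0.59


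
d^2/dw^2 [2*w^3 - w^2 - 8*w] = 12*w - 2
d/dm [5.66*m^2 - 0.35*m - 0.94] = 11.32*m - 0.35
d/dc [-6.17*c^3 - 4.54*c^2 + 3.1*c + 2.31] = -18.51*c^2 - 9.08*c + 3.1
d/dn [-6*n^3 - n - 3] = -18*n^2 - 1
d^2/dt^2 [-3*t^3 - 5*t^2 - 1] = -18*t - 10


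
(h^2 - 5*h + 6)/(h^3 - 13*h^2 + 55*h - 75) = (h - 2)/(h^2 - 10*h + 25)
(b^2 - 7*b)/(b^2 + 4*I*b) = (b - 7)/(b + 4*I)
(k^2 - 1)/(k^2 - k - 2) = (k - 1)/(k - 2)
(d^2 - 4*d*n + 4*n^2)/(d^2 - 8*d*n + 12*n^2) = (d - 2*n)/(d - 6*n)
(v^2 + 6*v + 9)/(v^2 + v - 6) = (v + 3)/(v - 2)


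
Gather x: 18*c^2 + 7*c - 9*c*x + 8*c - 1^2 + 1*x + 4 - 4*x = 18*c^2 + 15*c + x*(-9*c - 3) + 3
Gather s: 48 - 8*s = 48 - 8*s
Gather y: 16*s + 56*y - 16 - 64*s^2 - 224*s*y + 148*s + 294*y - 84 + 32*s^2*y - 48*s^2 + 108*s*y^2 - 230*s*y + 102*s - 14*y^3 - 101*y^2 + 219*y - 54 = -112*s^2 + 266*s - 14*y^3 + y^2*(108*s - 101) + y*(32*s^2 - 454*s + 569) - 154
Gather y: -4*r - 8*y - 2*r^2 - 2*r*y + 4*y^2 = -2*r^2 - 4*r + 4*y^2 + y*(-2*r - 8)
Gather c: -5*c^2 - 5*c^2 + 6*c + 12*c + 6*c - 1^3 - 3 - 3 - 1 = -10*c^2 + 24*c - 8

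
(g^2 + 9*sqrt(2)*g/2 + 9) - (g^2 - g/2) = g/2 + 9*sqrt(2)*g/2 + 9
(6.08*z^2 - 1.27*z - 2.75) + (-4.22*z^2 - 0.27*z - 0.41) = 1.86*z^2 - 1.54*z - 3.16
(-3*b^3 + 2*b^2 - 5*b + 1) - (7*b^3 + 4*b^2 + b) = -10*b^3 - 2*b^2 - 6*b + 1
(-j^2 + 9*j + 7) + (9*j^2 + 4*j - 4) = 8*j^2 + 13*j + 3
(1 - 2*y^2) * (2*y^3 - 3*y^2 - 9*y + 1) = -4*y^5 + 6*y^4 + 20*y^3 - 5*y^2 - 9*y + 1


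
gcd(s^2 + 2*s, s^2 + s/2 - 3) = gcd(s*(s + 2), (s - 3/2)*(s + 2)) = s + 2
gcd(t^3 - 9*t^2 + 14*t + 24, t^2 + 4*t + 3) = t + 1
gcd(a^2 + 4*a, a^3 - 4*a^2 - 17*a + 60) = a + 4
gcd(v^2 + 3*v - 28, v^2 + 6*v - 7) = v + 7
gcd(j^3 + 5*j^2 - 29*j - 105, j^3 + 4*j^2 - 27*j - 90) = j^2 - 2*j - 15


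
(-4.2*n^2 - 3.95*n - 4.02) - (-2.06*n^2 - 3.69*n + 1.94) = -2.14*n^2 - 0.26*n - 5.96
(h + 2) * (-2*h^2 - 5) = -2*h^3 - 4*h^2 - 5*h - 10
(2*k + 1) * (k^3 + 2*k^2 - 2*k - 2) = 2*k^4 + 5*k^3 - 2*k^2 - 6*k - 2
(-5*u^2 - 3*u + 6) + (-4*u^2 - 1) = -9*u^2 - 3*u + 5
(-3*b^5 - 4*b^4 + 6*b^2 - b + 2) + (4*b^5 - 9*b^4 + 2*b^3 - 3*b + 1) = b^5 - 13*b^4 + 2*b^3 + 6*b^2 - 4*b + 3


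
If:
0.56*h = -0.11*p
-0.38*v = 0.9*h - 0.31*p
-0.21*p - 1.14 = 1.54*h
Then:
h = -2.42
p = 12.32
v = 15.79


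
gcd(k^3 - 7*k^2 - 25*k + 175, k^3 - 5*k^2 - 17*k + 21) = k - 7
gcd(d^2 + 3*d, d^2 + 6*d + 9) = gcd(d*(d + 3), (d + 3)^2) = d + 3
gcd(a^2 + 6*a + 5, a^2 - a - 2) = a + 1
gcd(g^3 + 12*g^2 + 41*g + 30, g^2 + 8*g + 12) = g + 6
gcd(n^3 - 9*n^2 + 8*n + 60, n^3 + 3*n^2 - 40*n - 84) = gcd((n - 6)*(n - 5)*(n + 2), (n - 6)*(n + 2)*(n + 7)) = n^2 - 4*n - 12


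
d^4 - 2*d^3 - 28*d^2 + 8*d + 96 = (d - 6)*(d - 2)*(d + 2)*(d + 4)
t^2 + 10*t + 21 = (t + 3)*(t + 7)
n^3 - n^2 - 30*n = n*(n - 6)*(n + 5)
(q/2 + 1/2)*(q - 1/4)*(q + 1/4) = q^3/2 + q^2/2 - q/32 - 1/32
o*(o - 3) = o^2 - 3*o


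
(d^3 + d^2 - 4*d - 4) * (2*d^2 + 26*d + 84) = 2*d^5 + 28*d^4 + 102*d^3 - 28*d^2 - 440*d - 336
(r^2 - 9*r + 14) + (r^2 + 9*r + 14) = 2*r^2 + 28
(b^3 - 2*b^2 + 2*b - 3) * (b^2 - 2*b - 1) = b^5 - 4*b^4 + 5*b^3 - 5*b^2 + 4*b + 3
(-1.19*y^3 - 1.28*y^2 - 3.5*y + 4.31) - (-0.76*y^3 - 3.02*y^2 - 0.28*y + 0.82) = -0.43*y^3 + 1.74*y^2 - 3.22*y + 3.49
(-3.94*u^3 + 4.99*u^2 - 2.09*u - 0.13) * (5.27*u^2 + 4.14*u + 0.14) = -20.7638*u^5 + 9.9857*u^4 + 9.0927*u^3 - 8.6391*u^2 - 0.8308*u - 0.0182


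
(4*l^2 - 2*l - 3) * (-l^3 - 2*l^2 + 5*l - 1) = -4*l^5 - 6*l^4 + 27*l^3 - 8*l^2 - 13*l + 3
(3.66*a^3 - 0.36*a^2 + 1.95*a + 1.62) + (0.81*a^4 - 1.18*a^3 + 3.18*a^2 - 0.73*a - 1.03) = 0.81*a^4 + 2.48*a^3 + 2.82*a^2 + 1.22*a + 0.59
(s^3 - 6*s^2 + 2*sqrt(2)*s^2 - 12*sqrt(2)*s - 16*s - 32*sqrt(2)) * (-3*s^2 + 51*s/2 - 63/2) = -3*s^5 - 6*sqrt(2)*s^4 + 87*s^4/2 - 273*s^3/2 + 87*sqrt(2)*s^3 - 273*sqrt(2)*s^2 - 219*s^2 - 438*sqrt(2)*s + 504*s + 1008*sqrt(2)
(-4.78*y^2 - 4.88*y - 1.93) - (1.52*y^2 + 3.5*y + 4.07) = -6.3*y^2 - 8.38*y - 6.0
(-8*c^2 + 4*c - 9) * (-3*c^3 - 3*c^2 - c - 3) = 24*c^5 + 12*c^4 + 23*c^3 + 47*c^2 - 3*c + 27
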